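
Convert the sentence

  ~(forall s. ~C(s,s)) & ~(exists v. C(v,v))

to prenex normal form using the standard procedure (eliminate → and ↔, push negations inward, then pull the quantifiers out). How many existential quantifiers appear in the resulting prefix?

1

Move each ¬ inward, flipping quantifiers it crosses:
  (exists s. C(s,s)) & (forall v. ~C(v,v))
All bound variables are already distinct, so no renaming is needed.
Finally move all quantifiers to the prefix:
  exists s. forall v. (C(s,s) & ~C(v,v))
The prefix is exists s forall v: 1 universal, 1 existential.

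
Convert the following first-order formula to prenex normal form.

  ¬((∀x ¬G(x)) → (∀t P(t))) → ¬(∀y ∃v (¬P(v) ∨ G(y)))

Rewrite implications/biconditionals: A → B as ¬A ∨ B.
  ¬¬(¬(∀x ¬G(x)) ∨ (∀t P(t))) ∨ ¬(∀y ∃v (¬P(v) ∨ G(y)))
Drive negations inward (¬∀x A ≡ ∃x ¬A, ¬∃x A ≡ ∀x ¬A, De Morgan for ∧/∨):
  (∃x G(x)) ∨ (∀t P(t)) ∨ (∃y ∀v (P(v) ∧ ¬G(y)))
All bound variables are already distinct, so no renaming is needed.
Pull the quantifiers to the front (each side's bound variable is not free in the other side):
  ∃x ∀t ∃y ∀v (G(x) ∨ P(t) ∨ P(v) ∧ ¬G(y))

∃x ∀t ∃y ∀v (G(x) ∨ P(t) ∨ P(v) ∧ ¬G(y))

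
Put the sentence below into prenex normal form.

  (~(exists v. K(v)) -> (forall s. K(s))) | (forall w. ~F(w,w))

exists v. forall s. forall w. (K(v) | K(s) | ~F(w,w))

First replace A → B with ¬A ∨ B.
  ~~(exists v. K(v)) | (forall s. K(s)) | (forall w. ~F(w,w))
Push ¬ through the quantifiers and connectives to reach negation normal form:
  (exists v. K(v)) | (forall s. K(s)) | (forall w. ~F(w,w))
Extract every quantifier outward, since the variables are now distinct and don't occur free across branches:
  exists v. forall s. forall w. (K(v) | K(s) | ~F(w,w))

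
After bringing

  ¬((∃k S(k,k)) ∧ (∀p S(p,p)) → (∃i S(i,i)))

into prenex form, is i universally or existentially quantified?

Eliminate → and ↔ using ¬ and ∨.
  ¬(¬((∃k S(k,k)) ∧ (∀p S(p,p))) ∨ (∃i S(i,i)))
Push ¬ through the quantifiers and connectives to reach negation normal form:
  (∃k S(k,k)) ∧ (∀p S(p,p)) ∧ (∀i ¬S(i,i))
Pull the quantifiers to the front (each side's bound variable is not free in the other side):
  ∃k ∀p ∀i (S(k,k) ∧ S(p,p) ∧ ¬S(i,i))
The quantifier ∃i sits under an odd number of negations (counting the antecedent side of each →), so it flips to ∀i.

universal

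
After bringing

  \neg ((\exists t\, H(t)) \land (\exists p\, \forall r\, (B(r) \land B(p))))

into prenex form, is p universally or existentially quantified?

universal

Push ¬ through the quantifiers and connectives to reach negation normal form:
  (\forall t\, \neg H(t)) \lor (\forall p\, \exists r\, (\neg B(r) \lor \neg B(p)))
All bound variables are already distinct, so no renaming is needed.
Extract every quantifier outward, since the variables are now distinct and don't occur free across branches:
  \forall t\, \forall p\, \exists r\, (\neg H(t) \lor \neg B(r) \lor \neg B(p))
The quantifier \exists p sits under an odd number of negations, so it flips to \forall p.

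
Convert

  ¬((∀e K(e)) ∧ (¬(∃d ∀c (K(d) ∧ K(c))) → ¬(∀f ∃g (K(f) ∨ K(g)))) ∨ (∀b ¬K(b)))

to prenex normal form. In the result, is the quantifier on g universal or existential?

existential

Eliminate → and ↔ using ¬ and ∨.
  ¬((∀e K(e)) ∧ (¬¬(∃d ∀c (K(d) ∧ K(c))) ∨ ¬(∀f ∃g (K(f) ∨ K(g)))) ∨ (∀b ¬K(b)))
Move each ¬ inward, flipping quantifiers it crosses:
  ((∃e ¬K(e)) ∨ (∀d ∃c (¬K(d) ∨ ¬K(c))) ∧ (∀f ∃g (K(f) ∨ K(g)))) ∧ (∃b K(b))
Extract every quantifier outward, since the variables are now distinct and don't occur free across branches:
  ∃e ∀d ∃c ∀f ∃g ∃b ((¬K(e) ∨ (¬K(d) ∨ ¬K(c)) ∧ (K(f) ∨ K(g))) ∧ K(b))
The quantifier ∃g sits under an even number of negations (counting the antecedent side of each →), so it remains existential.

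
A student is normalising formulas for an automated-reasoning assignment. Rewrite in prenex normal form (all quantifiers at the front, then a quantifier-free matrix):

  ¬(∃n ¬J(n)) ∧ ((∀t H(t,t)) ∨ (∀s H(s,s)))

∀n ∀t ∀s (J(n) ∧ (H(t,t) ∨ H(s,s)))

Drive negations inward (¬∀x A ≡ ∃x ¬A, ¬∃x A ≡ ∀x ¬A, De Morgan for ∧/∨):
  (∀n J(n)) ∧ ((∀t H(t,t)) ∨ (∀s H(s,s)))
All bound variables are already distinct, so no renaming is needed.
Finally move all quantifiers to the prefix:
  ∀n ∀t ∀s (J(n) ∧ (H(t,t) ∨ H(s,s)))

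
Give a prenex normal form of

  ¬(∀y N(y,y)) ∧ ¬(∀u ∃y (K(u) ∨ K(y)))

∃y ∃u ∀v1 (¬N(y,y) ∧ ¬K(u) ∧ ¬K(v1))

Move each ¬ inward, flipping quantifiers it crosses:
  (∃y ¬N(y,y)) ∧ (∃u ∀y (¬K(u) ∧ ¬K(y)))
Give each quantifier a distinct variable: y↦v1.
  (∃y ¬N(y,y)) ∧ (∃u ∀v1 (¬K(u) ∧ ¬K(v1)))
Extract every quantifier outward, since the variables are now distinct and don't occur free across branches:
  ∃y ∃u ∀v1 (¬N(y,y) ∧ ¬K(u) ∧ ¬K(v1))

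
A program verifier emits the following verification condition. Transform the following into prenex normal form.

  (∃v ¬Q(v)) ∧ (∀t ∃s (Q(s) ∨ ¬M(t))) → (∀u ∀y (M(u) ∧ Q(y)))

Rewrite implications/biconditionals: A → B as ¬A ∨ B.
  ¬((∃v ¬Q(v)) ∧ (∀t ∃s (Q(s) ∨ ¬M(t)))) ∨ (∀u ∀y (M(u) ∧ Q(y)))
Move each ¬ inward, flipping quantifiers it crosses:
  (∀v Q(v)) ∨ (∃t ∀s (¬Q(s) ∧ M(t))) ∨ (∀u ∀y (M(u) ∧ Q(y)))
Finally move all quantifiers to the prefix:
  ∀v ∃t ∀s ∀u ∀y (Q(v) ∨ ¬Q(s) ∧ M(t) ∨ M(u) ∧ Q(y))

∀v ∃t ∀s ∀u ∀y (Q(v) ∨ ¬Q(s) ∧ M(t) ∨ M(u) ∧ Q(y))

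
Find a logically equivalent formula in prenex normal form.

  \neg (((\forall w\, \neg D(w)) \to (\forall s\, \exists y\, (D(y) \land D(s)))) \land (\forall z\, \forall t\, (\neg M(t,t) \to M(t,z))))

\forall w\, \exists s\, \forall y\, \exists z\, \exists t\, (\neg D(w) \land (\neg D(y) \lor \neg D(s)) \lor \neg M(t,t) \land \neg M(t,z))

First replace A → B with ¬A ∨ B.
  \neg ((\neg (\forall w\, \neg D(w)) \lor (\forall s\, \exists y\, (D(y) \land D(s)))) \land (\forall z\, \forall t\, (\neg \neg M(t,t) \lor M(t,z))))
Move each ¬ inward, flipping quantifiers it crosses:
  (\forall w\, \neg D(w)) \land (\exists s\, \forall y\, (\neg D(y) \lor \neg D(s))) \lor (\exists z\, \exists t\, (\neg M(t,t) \land \neg M(t,z)))
All bound variables are already distinct, so no renaming is needed.
Pull the quantifiers to the front (each side's bound variable is not free in the other side):
  \forall w\, \exists s\, \forall y\, \exists z\, \exists t\, (\neg D(w) \land (\neg D(y) \lor \neg D(s)) \lor \neg M(t,t) \land \neg M(t,z))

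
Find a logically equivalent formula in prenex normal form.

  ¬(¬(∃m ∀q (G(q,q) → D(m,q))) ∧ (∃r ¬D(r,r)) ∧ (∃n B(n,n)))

∃m ∀q ∀r ∀n (¬G(q,q) ∨ D(m,q) ∨ D(r,r) ∨ ¬B(n,n))

Rewrite implications/biconditionals: A → B as ¬A ∨ B.
  ¬(¬(∃m ∀q (¬G(q,q) ∨ D(m,q))) ∧ (∃r ¬D(r,r)) ∧ (∃n B(n,n)))
Drive negations inward (¬∀x A ≡ ∃x ¬A, ¬∃x A ≡ ∀x ¬A, De Morgan for ∧/∨):
  (∃m ∀q (¬G(q,q) ∨ D(m,q))) ∨ (∀r D(r,r)) ∨ (∀n ¬B(n,n))
All bound variables are already distinct, so no renaming is needed.
Extract every quantifier outward, since the variables are now distinct and don't occur free across branches:
  ∃m ∀q ∀r ∀n (¬G(q,q) ∨ D(m,q) ∨ D(r,r) ∨ ¬B(n,n))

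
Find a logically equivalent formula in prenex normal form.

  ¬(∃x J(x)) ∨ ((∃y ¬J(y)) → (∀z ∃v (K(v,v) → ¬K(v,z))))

Eliminate → and ↔ using ¬ and ∨.
  ¬(∃x J(x)) ∨ ¬(∃y ¬J(y)) ∨ (∀z ∃v (¬K(v,v) ∨ ¬K(v,z)))
Drive negations inward (¬∀x A ≡ ∃x ¬A, ¬∃x A ≡ ∀x ¬A, De Morgan for ∧/∨):
  (∀x ¬J(x)) ∨ (∀y J(y)) ∨ (∀z ∃v (¬K(v,v) ∨ ¬K(v,z)))
All bound variables are already distinct, so no renaming is needed.
Extract every quantifier outward, since the variables are now distinct and don't occur free across branches:
  ∀x ∀y ∀z ∃v (¬J(x) ∨ J(y) ∨ ¬K(v,v) ∨ ¬K(v,z))

∀x ∀y ∀z ∃v (¬J(x) ∨ J(y) ∨ ¬K(v,v) ∨ ¬K(v,z))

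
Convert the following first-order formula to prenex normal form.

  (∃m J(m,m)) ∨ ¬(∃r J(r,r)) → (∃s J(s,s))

∀m ∃r ∃s (¬J(m,m) ∧ J(r,r) ∨ J(s,s))

First replace A → B with ¬A ∨ B.
  ¬((∃m J(m,m)) ∨ ¬(∃r J(r,r))) ∨ (∃s J(s,s))
Move each ¬ inward, flipping quantifiers it crosses:
  (∀m ¬J(m,m)) ∧ (∃r J(r,r)) ∨ (∃s J(s,s))
All bound variables are already distinct, so no renaming is needed.
Extract every quantifier outward, since the variables are now distinct and don't occur free across branches:
  ∀m ∃r ∃s (¬J(m,m) ∧ J(r,r) ∨ J(s,s))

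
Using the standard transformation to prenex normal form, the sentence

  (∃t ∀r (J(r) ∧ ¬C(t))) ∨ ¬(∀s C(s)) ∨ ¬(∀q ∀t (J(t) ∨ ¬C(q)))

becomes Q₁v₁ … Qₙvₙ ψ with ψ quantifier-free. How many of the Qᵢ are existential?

4

Push ¬ through the quantifiers and connectives to reach negation normal form:
  (∃t ∀r (J(r) ∧ ¬C(t))) ∨ (∃s ¬C(s)) ∨ (∃q ∃t (¬J(t) ∧ C(q)))
Standardize variables apart so no two quantifiers bind the same name: t↦x1.
  (∃t ∀r (J(r) ∧ ¬C(t))) ∨ (∃s ¬C(s)) ∨ (∃q ∃x1 (¬J(x1) ∧ C(q)))
Finally move all quantifiers to the prefix:
  ∃t ∀r ∃s ∃q ∃x1 (J(r) ∧ ¬C(t) ∨ ¬C(s) ∨ ¬J(x1) ∧ C(q))
The prefix is ∃t ∀r ∃s ∃q ∃x1: 1 universal, 4 existential.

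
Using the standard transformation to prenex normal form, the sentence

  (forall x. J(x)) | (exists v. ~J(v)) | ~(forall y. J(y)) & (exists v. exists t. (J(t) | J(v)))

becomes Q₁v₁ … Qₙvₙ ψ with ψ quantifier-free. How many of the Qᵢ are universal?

Move each ¬ inward, flipping quantifiers it crosses:
  (forall x. J(x)) | (exists v. ~J(v)) | (exists y. ~J(y)) & (exists v. exists t. (J(t) | J(v)))
Rename bound variables to avoid capture: v↦w1.
  (forall x. J(x)) | (exists v. ~J(v)) | (exists y. ~J(y)) & (exists w1. exists t. (J(t) | J(w1)))
Pull the quantifiers to the front (each side's bound variable is not free in the other side):
  forall x. exists v. exists y. exists w1. exists t. (J(x) | ~J(v) | ~J(y) & (J(t) | J(w1)))
The prefix is forall x exists v exists y exists w1 exists t: 1 universal, 4 existential.

1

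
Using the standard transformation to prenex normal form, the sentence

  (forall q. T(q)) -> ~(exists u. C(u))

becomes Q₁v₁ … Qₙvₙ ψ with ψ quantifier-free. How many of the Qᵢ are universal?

1

Rewrite implications/biconditionals: A → B as ¬A ∨ B.
  ~(forall q. T(q)) | ~(exists u. C(u))
Drive negations inward (¬∀x A ≡ ∃x ¬A, ¬∃x A ≡ ∀x ¬A, De Morgan for ∧/∨):
  (exists q. ~T(q)) | (forall u. ~C(u))
All bound variables are already distinct, so no renaming is needed.
Finally move all quantifiers to the prefix:
  exists q. forall u. (~T(q) | ~C(u))
The prefix is exists q forall u: 1 universal, 1 existential.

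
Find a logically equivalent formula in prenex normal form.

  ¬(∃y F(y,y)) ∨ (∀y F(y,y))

Move each ¬ inward, flipping quantifiers it crosses:
  (∀y ¬F(y,y)) ∨ (∀y F(y,y))
Rename bound variables to avoid capture: y↦u1.
  (∀y ¬F(y,y)) ∨ (∀u1 F(u1,u1))
Extract every quantifier outward, since the variables are now distinct and don't occur free across branches:
  ∀y ∀u1 (¬F(y,y) ∨ F(u1,u1))

∀y ∀u1 (¬F(y,y) ∨ F(u1,u1))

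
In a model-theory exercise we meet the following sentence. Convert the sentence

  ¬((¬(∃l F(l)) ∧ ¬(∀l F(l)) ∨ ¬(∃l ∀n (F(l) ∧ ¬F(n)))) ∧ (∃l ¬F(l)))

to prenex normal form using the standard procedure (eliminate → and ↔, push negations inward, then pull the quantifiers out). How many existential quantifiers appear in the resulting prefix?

2

Drive negations inward (¬∀x A ≡ ∃x ¬A, ¬∃x A ≡ ∀x ¬A, De Morgan for ∧/∨):
  ((∃l F(l)) ∨ (∀l F(l))) ∧ (∃l ∀n (F(l) ∧ ¬F(n))) ∨ (∀l F(l))
Standardize variables apart so no two quantifiers bind the same name: l↦u1, l↦w, l↦r.
  ((∃l F(l)) ∨ (∀u1 F(u1))) ∧ (∃w ∀n (F(w) ∧ ¬F(n))) ∨ (∀r F(r))
Finally move all quantifiers to the prefix:
  ∃l ∀u1 ∃w ∀n ∀r ((F(l) ∨ F(u1)) ∧ F(w) ∧ ¬F(n) ∨ F(r))
The prefix is ∃l ∀u1 ∃w ∀n ∀r: 3 universal, 2 existential.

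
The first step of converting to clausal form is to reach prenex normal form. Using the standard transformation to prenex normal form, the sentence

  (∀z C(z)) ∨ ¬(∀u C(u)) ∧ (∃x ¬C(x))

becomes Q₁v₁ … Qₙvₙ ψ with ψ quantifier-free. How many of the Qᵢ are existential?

Drive negations inward (¬∀x A ≡ ∃x ¬A, ¬∃x A ≡ ∀x ¬A, De Morgan for ∧/∨):
  (∀z C(z)) ∨ (∃u ¬C(u)) ∧ (∃x ¬C(x))
All bound variables are already distinct, so no renaming is needed.
Finally move all quantifiers to the prefix:
  ∀z ∃u ∃x (C(z) ∨ ¬C(u) ∧ ¬C(x))
The prefix is ∀z ∃u ∃x: 1 universal, 2 existential.

2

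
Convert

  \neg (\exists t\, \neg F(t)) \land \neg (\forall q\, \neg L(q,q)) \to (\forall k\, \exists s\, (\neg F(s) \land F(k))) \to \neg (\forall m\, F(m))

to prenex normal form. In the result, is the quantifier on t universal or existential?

First replace A → B with ¬A ∨ B.
  \neg (\neg (\exists t\, \neg F(t)) \land \neg (\forall q\, \neg L(q,q))) \lor \neg (\forall k\, \exists s\, (\neg F(s) \land F(k))) \lor \neg (\forall m\, F(m))
Drive negations inward (¬∀x A ≡ ∃x ¬A, ¬∃x A ≡ ∀x ¬A, De Morgan for ∧/∨):
  (\exists t\, \neg F(t)) \lor (\forall q\, \neg L(q,q)) \lor (\exists k\, \forall s\, (F(s) \lor \neg F(k))) \lor (\exists m\, \neg F(m))
Pull the quantifiers to the front (each side's bound variable is not free in the other side):
  \exists t\, \forall q\, \exists k\, \forall s\, \exists m\, (\neg F(t) \lor \neg L(q,q) \lor F(s) \lor \neg F(k) \lor \neg F(m))
The quantifier \exists t sits under an even number of negations (counting the antecedent side of each →), so it remains existential.

existential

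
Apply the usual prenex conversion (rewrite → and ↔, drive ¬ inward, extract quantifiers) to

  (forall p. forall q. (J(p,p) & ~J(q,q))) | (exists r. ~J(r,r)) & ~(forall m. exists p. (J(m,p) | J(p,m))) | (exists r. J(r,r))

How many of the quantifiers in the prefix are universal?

Move each ¬ inward, flipping quantifiers it crosses:
  (forall p. forall q. (J(p,p) & ~J(q,q))) | (exists r. ~J(r,r)) & (exists m. forall p. (~J(m,p) & ~J(p,m))) | (exists r. J(r,r))
Rename bound variables to avoid capture: p↦u1, r↦c.
  (forall p. forall q. (J(p,p) & ~J(q,q))) | (exists r. ~J(r,r)) & (exists m. forall u1. (~J(m,u1) & ~J(u1,m))) | (exists c. J(c,c))
Finally move all quantifiers to the prefix:
  forall p. forall q. exists r. exists m. forall u1. exists c. (J(p,p) & ~J(q,q) | ~J(r,r) & ~J(m,u1) & ~J(u1,m) | J(c,c))
The prefix is forall p forall q exists r exists m forall u1 exists c: 3 universal, 3 existential.

3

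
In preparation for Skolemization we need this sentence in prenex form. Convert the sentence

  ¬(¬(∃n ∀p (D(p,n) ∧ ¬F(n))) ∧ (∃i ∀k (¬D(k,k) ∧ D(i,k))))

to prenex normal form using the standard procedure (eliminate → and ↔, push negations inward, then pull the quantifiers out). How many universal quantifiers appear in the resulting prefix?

Drive negations inward (¬∀x A ≡ ∃x ¬A, ¬∃x A ≡ ∀x ¬A, De Morgan for ∧/∨):
  (∃n ∀p (D(p,n) ∧ ¬F(n))) ∨ (∀i ∃k (D(k,k) ∨ ¬D(i,k)))
Finally move all quantifiers to the prefix:
  ∃n ∀p ∀i ∃k (D(p,n) ∧ ¬F(n) ∨ D(k,k) ∨ ¬D(i,k))
The prefix is ∃n ∀p ∀i ∃k: 2 universal, 2 existential.

2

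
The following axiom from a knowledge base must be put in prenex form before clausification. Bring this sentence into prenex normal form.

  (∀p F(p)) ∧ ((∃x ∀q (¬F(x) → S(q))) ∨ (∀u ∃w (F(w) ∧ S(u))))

∀p ∃x ∀q ∀u ∃w (F(p) ∧ (F(x) ∨ S(q) ∨ F(w) ∧ S(u)))

First replace A → B with ¬A ∨ B.
  (∀p F(p)) ∧ ((∃x ∀q (¬¬F(x) ∨ S(q))) ∨ (∀u ∃w (F(w) ∧ S(u))))
Move each ¬ inward, flipping quantifiers it crosses:
  (∀p F(p)) ∧ ((∃x ∀q (F(x) ∨ S(q))) ∨ (∀u ∃w (F(w) ∧ S(u))))
All bound variables are already distinct, so no renaming is needed.
Finally move all quantifiers to the prefix:
  ∀p ∃x ∀q ∀u ∃w (F(p) ∧ (F(x) ∨ S(q) ∨ F(w) ∧ S(u)))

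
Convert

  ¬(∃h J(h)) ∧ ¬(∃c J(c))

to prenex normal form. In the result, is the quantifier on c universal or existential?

universal

Push ¬ through the quantifiers and connectives to reach negation normal form:
  (∀h ¬J(h)) ∧ (∀c ¬J(c))
All bound variables are already distinct, so no renaming is needed.
Pull the quantifiers to the front (each side's bound variable is not free in the other side):
  ∀h ∀c (¬J(h) ∧ ¬J(c))
The quantifier ∃c sits under an odd number of negations, so it flips to ∀c.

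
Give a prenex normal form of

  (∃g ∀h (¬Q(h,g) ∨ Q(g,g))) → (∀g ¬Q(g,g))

Eliminate → and ↔ using ¬ and ∨.
  ¬(∃g ∀h (¬Q(h,g) ∨ Q(g,g))) ∨ (∀g ¬Q(g,g))
Move each ¬ inward, flipping quantifiers it crosses:
  (∀g ∃h (Q(h,g) ∧ ¬Q(g,g))) ∨ (∀g ¬Q(g,g))
Give each quantifier a distinct variable: g↦x.
  (∀g ∃h (Q(h,g) ∧ ¬Q(g,g))) ∨ (∀x ¬Q(x,x))
Finally move all quantifiers to the prefix:
  ∀g ∃h ∀x (Q(h,g) ∧ ¬Q(g,g) ∨ ¬Q(x,x))

∀g ∃h ∀x (Q(h,g) ∧ ¬Q(g,g) ∨ ¬Q(x,x))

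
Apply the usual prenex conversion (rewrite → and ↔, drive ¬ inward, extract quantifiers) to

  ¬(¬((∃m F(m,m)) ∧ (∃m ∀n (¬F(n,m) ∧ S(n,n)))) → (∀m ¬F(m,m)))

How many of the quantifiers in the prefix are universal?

2

Eliminate → and ↔ using ¬ and ∨.
  ¬(¬¬((∃m F(m,m)) ∧ (∃m ∀n (¬F(n,m) ∧ S(n,n)))) ∨ (∀m ¬F(m,m)))
Push ¬ through the quantifiers and connectives to reach negation normal form:
  ((∀m ¬F(m,m)) ∨ (∀m ∃n (F(n,m) ∨ ¬S(n,n)))) ∧ (∃m F(m,m))
Standardize variables apart so no two quantifiers bind the same name: m↦p, m↦x1.
  ((∀m ¬F(m,m)) ∨ (∀p ∃n (F(n,p) ∨ ¬S(n,n)))) ∧ (∃x1 F(x1,x1))
Extract every quantifier outward, since the variables are now distinct and don't occur free across branches:
  ∀m ∀p ∃n ∃x1 ((¬F(m,m) ∨ F(n,p) ∨ ¬S(n,n)) ∧ F(x1,x1))
The prefix is ∀m ∀p ∃n ∃x1: 2 universal, 2 existential.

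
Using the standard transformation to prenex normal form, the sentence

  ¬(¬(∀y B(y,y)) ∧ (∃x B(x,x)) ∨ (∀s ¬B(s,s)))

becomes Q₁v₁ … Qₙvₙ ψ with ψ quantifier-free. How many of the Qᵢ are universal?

Move each ¬ inward, flipping quantifiers it crosses:
  ((∀y B(y,y)) ∨ (∀x ¬B(x,x))) ∧ (∃s B(s,s))
Finally move all quantifiers to the prefix:
  ∀y ∀x ∃s ((B(y,y) ∨ ¬B(x,x)) ∧ B(s,s))
The prefix is ∀y ∀x ∃s: 2 universal, 1 existential.

2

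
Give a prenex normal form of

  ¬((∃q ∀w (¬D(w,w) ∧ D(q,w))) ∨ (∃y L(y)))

∀q ∃w ∀y ((D(w,w) ∨ ¬D(q,w)) ∧ ¬L(y))

Push ¬ through the quantifiers and connectives to reach negation normal form:
  (∀q ∃w (D(w,w) ∨ ¬D(q,w))) ∧ (∀y ¬L(y))
All bound variables are already distinct, so no renaming is needed.
Pull the quantifiers to the front (each side's bound variable is not free in the other side):
  ∀q ∃w ∀y ((D(w,w) ∨ ¬D(q,w)) ∧ ¬L(y))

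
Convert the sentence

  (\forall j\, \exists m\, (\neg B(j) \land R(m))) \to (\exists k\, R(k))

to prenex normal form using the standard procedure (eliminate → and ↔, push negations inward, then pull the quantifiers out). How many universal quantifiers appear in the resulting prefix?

First replace A → B with ¬A ∨ B.
  \neg (\forall j\, \exists m\, (\neg B(j) \land R(m))) \lor (\exists k\, R(k))
Drive negations inward (¬∀x A ≡ ∃x ¬A, ¬∃x A ≡ ∀x ¬A, De Morgan for ∧/∨):
  (\exists j\, \forall m\, (B(j) \lor \neg R(m))) \lor (\exists k\, R(k))
Extract every quantifier outward, since the variables are now distinct and don't occur free across branches:
  \exists j\, \forall m\, \exists k\, (B(j) \lor \neg R(m) \lor R(k))
The prefix is \exists j \forall m \exists k: 1 universal, 2 existential.

1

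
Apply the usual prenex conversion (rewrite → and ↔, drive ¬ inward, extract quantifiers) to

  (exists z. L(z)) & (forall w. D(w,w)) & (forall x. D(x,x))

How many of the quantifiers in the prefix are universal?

All bound variables are already distinct, so no renaming is needed.
Finally move all quantifiers to the prefix:
  exists z. forall w. forall x. (L(z) & D(w,w) & D(x,x))
The prefix is exists z forall w forall x: 2 universal, 1 existential.

2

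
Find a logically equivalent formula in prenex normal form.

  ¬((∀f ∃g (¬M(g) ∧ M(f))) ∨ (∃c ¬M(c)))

∃f ∀g ∀c ((M(g) ∨ ¬M(f)) ∧ M(c))

Push ¬ through the quantifiers and connectives to reach negation normal form:
  (∃f ∀g (M(g) ∨ ¬M(f))) ∧ (∀c M(c))
Finally move all quantifiers to the prefix:
  ∃f ∀g ∀c ((M(g) ∨ ¬M(f)) ∧ M(c))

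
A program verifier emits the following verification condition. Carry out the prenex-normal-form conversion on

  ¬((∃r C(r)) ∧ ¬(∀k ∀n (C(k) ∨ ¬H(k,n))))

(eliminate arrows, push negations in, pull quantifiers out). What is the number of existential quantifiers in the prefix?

0

Move each ¬ inward, flipping quantifiers it crosses:
  (∀r ¬C(r)) ∨ (∀k ∀n (C(k) ∨ ¬H(k,n)))
All bound variables are already distinct, so no renaming is needed.
Pull the quantifiers to the front (each side's bound variable is not free in the other side):
  ∀r ∀k ∀n (¬C(r) ∨ C(k) ∨ ¬H(k,n))
The prefix is ∀r ∀k ∀n: 3 universal, 0 existential.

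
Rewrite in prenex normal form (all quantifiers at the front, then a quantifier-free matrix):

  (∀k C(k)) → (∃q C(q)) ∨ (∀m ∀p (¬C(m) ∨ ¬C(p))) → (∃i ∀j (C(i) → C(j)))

∃k ∀q ∃m ∃p ∃i ∀j (¬C(k) ∨ ¬C(q) ∧ C(m) ∧ C(p) ∨ ¬C(i) ∨ C(j))

Eliminate → and ↔ using ¬ and ∨.
  ¬(∀k C(k)) ∨ ¬((∃q C(q)) ∨ (∀m ∀p (¬C(m) ∨ ¬C(p)))) ∨ (∃i ∀j (¬C(i) ∨ C(j)))
Push ¬ through the quantifiers and connectives to reach negation normal form:
  (∃k ¬C(k)) ∨ (∀q ¬C(q)) ∧ (∃m ∃p (C(m) ∧ C(p))) ∨ (∃i ∀j (¬C(i) ∨ C(j)))
All bound variables are already distinct, so no renaming is needed.
Pull the quantifiers to the front (each side's bound variable is not free in the other side):
  ∃k ∀q ∃m ∃p ∃i ∀j (¬C(k) ∨ ¬C(q) ∧ C(m) ∧ C(p) ∨ ¬C(i) ∨ C(j))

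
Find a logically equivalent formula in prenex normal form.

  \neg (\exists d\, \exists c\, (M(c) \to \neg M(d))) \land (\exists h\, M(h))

\forall d\, \forall c\, \exists h\, (M(c) \land M(d) \land M(h))

Eliminate → and ↔ using ¬ and ∨.
  \neg (\exists d\, \exists c\, (\neg M(c) \lor \neg M(d))) \land (\exists h\, M(h))
Move each ¬ inward, flipping quantifiers it crosses:
  (\forall d\, \forall c\, (M(c) \land M(d))) \land (\exists h\, M(h))
All bound variables are already distinct, so no renaming is needed.
Extract every quantifier outward, since the variables are now distinct and don't occur free across branches:
  \forall d\, \forall c\, \exists h\, (M(c) \land M(d) \land M(h))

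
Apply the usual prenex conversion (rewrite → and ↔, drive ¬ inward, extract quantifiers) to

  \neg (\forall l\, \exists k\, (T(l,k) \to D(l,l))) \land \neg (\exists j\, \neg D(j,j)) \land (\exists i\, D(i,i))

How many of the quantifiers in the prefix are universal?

2

Rewrite implications/biconditionals: A → B as ¬A ∨ B.
  \neg (\forall l\, \exists k\, (\neg T(l,k) \lor D(l,l))) \land \neg (\exists j\, \neg D(j,j)) \land (\exists i\, D(i,i))
Drive negations inward (¬∀x A ≡ ∃x ¬A, ¬∃x A ≡ ∀x ¬A, De Morgan for ∧/∨):
  (\exists l\, \forall k\, (T(l,k) \land \neg D(l,l))) \land (\forall j\, D(j,j)) \land (\exists i\, D(i,i))
All bound variables are already distinct, so no renaming is needed.
Extract every quantifier outward, since the variables are now distinct and don't occur free across branches:
  \exists l\, \forall k\, \forall j\, \exists i\, (T(l,k) \land \neg D(l,l) \land D(j,j) \land D(i,i))
The prefix is \exists l \forall k \forall j \exists i: 2 universal, 2 existential.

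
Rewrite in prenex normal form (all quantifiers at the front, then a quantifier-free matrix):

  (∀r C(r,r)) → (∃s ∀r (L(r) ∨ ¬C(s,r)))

∃r ∃s ∀z (¬C(r,r) ∨ L(z) ∨ ¬C(s,z))

Eliminate → and ↔ using ¬ and ∨.
  ¬(∀r C(r,r)) ∨ (∃s ∀r (L(r) ∨ ¬C(s,r)))
Drive negations inward (¬∀x A ≡ ∃x ¬A, ¬∃x A ≡ ∀x ¬A, De Morgan for ∧/∨):
  (∃r ¬C(r,r)) ∨ (∃s ∀r (L(r) ∨ ¬C(s,r)))
Give each quantifier a distinct variable: r↦z.
  (∃r ¬C(r,r)) ∨ (∃s ∀z (L(z) ∨ ¬C(s,z)))
Extract every quantifier outward, since the variables are now distinct and don't occur free across branches:
  ∃r ∃s ∀z (¬C(r,r) ∨ L(z) ∨ ¬C(s,z))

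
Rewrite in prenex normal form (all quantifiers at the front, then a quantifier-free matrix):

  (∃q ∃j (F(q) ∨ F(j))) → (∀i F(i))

Eliminate → and ↔ using ¬ and ∨.
  ¬(∃q ∃j (F(q) ∨ F(j))) ∨ (∀i F(i))
Drive negations inward (¬∀x A ≡ ∃x ¬A, ¬∃x A ≡ ∀x ¬A, De Morgan for ∧/∨):
  (∀q ∀j (¬F(q) ∧ ¬F(j))) ∨ (∀i F(i))
Finally move all quantifiers to the prefix:
  ∀q ∀j ∀i (¬F(q) ∧ ¬F(j) ∨ F(i))

∀q ∀j ∀i (¬F(q) ∧ ¬F(j) ∨ F(i))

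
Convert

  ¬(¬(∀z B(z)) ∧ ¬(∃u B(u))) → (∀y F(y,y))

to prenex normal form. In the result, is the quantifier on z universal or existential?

Rewrite implications/biconditionals: A → B as ¬A ∨ B.
  ¬¬(¬(∀z B(z)) ∧ ¬(∃u B(u))) ∨ (∀y F(y,y))
Push ¬ through the quantifiers and connectives to reach negation normal form:
  (∃z ¬B(z)) ∧ (∀u ¬B(u)) ∨ (∀y F(y,y))
All bound variables are already distinct, so no renaming is needed.
Pull the quantifiers to the front (each side's bound variable is not free in the other side):
  ∃z ∀u ∀y (¬B(z) ∧ ¬B(u) ∨ F(y,y))
The quantifier ∀z sits under an odd number of negations (counting the antecedent side of each →), so it flips to ∃z.

existential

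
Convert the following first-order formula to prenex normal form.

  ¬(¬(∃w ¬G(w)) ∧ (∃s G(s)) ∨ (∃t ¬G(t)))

∃w ∀s ∀t ((¬G(w) ∨ ¬G(s)) ∧ G(t))

Move each ¬ inward, flipping quantifiers it crosses:
  ((∃w ¬G(w)) ∨ (∀s ¬G(s))) ∧ (∀t G(t))
All bound variables are already distinct, so no renaming is needed.
Pull the quantifiers to the front (each side's bound variable is not free in the other side):
  ∃w ∀s ∀t ((¬G(w) ∨ ¬G(s)) ∧ G(t))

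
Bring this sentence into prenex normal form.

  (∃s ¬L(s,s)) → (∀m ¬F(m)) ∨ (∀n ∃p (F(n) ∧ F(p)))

Rewrite implications/biconditionals: A → B as ¬A ∨ B.
  ¬(∃s ¬L(s,s)) ∨ (∀m ¬F(m)) ∨ (∀n ∃p (F(n) ∧ F(p)))
Drive negations inward (¬∀x A ≡ ∃x ¬A, ¬∃x A ≡ ∀x ¬A, De Morgan for ∧/∨):
  (∀s L(s,s)) ∨ (∀m ¬F(m)) ∨ (∀n ∃p (F(n) ∧ F(p)))
All bound variables are already distinct, so no renaming is needed.
Finally move all quantifiers to the prefix:
  ∀s ∀m ∀n ∃p (L(s,s) ∨ ¬F(m) ∨ F(n) ∧ F(p))

∀s ∀m ∀n ∃p (L(s,s) ∨ ¬F(m) ∨ F(n) ∧ F(p))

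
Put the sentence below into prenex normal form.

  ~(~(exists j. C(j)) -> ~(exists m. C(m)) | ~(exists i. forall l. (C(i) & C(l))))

forall j. exists m. exists i. forall l. (~C(j) & C(m) & C(i) & C(l))

First replace A → B with ¬A ∨ B.
  ~(~~(exists j. C(j)) | ~(exists m. C(m)) | ~(exists i. forall l. (C(i) & C(l))))
Move each ¬ inward, flipping quantifiers it crosses:
  (forall j. ~C(j)) & (exists m. C(m)) & (exists i. forall l. (C(i) & C(l)))
Extract every quantifier outward, since the variables are now distinct and don't occur free across branches:
  forall j. exists m. exists i. forall l. (~C(j) & C(m) & C(i) & C(l))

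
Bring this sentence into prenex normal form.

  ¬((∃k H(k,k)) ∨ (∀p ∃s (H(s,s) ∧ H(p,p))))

Drive negations inward (¬∀x A ≡ ∃x ¬A, ¬∃x A ≡ ∀x ¬A, De Morgan for ∧/∨):
  (∀k ¬H(k,k)) ∧ (∃p ∀s (¬H(s,s) ∨ ¬H(p,p)))
All bound variables are already distinct, so no renaming is needed.
Pull the quantifiers to the front (each side's bound variable is not free in the other side):
  ∀k ∃p ∀s (¬H(k,k) ∧ (¬H(s,s) ∨ ¬H(p,p)))

∀k ∃p ∀s (¬H(k,k) ∧ (¬H(s,s) ∨ ¬H(p,p)))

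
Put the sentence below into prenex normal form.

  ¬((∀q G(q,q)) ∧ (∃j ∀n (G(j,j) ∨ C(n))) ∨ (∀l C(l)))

Push ¬ through the quantifiers and connectives to reach negation normal form:
  ((∃q ¬G(q,q)) ∨ (∀j ∃n (¬G(j,j) ∧ ¬C(n)))) ∧ (∃l ¬C(l))
Extract every quantifier outward, since the variables are now distinct and don't occur free across branches:
  ∃q ∀j ∃n ∃l ((¬G(q,q) ∨ ¬G(j,j) ∧ ¬C(n)) ∧ ¬C(l))

∃q ∀j ∃n ∃l ((¬G(q,q) ∨ ¬G(j,j) ∧ ¬C(n)) ∧ ¬C(l))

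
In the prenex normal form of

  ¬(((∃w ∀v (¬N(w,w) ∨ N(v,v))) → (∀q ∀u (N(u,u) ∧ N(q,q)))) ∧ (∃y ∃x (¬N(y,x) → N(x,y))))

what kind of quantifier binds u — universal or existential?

Rewrite implications/biconditionals: A → B as ¬A ∨ B.
  ¬((¬(∃w ∀v (¬N(w,w) ∨ N(v,v))) ∨ (∀q ∀u (N(u,u) ∧ N(q,q)))) ∧ (∃y ∃x (¬¬N(y,x) ∨ N(x,y))))
Move each ¬ inward, flipping quantifiers it crosses:
  (∃w ∀v (¬N(w,w) ∨ N(v,v))) ∧ (∃q ∃u (¬N(u,u) ∨ ¬N(q,q))) ∨ (∀y ∀x (¬N(y,x) ∧ ¬N(x,y)))
All bound variables are already distinct, so no renaming is needed.
Pull the quantifiers to the front (each side's bound variable is not free in the other side):
  ∃w ∀v ∃q ∃u ∀y ∀x ((¬N(w,w) ∨ N(v,v)) ∧ (¬N(u,u) ∨ ¬N(q,q)) ∨ ¬N(y,x) ∧ ¬N(x,y))
The quantifier ∀u sits under an odd number of negations (counting the antecedent side of each →), so it flips to ∃u.

existential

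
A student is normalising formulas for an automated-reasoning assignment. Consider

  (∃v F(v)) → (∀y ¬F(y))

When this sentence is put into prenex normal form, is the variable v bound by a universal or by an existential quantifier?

universal

First replace A → B with ¬A ∨ B.
  ¬(∃v F(v)) ∨ (∀y ¬F(y))
Push ¬ through the quantifiers and connectives to reach negation normal form:
  (∀v ¬F(v)) ∨ (∀y ¬F(y))
Extract every quantifier outward, since the variables are now distinct and don't occur free across branches:
  ∀v ∀y (¬F(v) ∨ ¬F(y))
The quantifier ∃v sits under an odd number of negations (counting the antecedent side of each →), so it flips to ∀v.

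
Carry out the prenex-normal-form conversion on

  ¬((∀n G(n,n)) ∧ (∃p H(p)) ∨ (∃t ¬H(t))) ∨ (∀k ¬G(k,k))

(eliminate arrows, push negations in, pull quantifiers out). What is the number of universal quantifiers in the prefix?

Move each ¬ inward, flipping quantifiers it crosses:
  ((∃n ¬G(n,n)) ∨ (∀p ¬H(p))) ∧ (∀t H(t)) ∨ (∀k ¬G(k,k))
All bound variables are already distinct, so no renaming is needed.
Pull the quantifiers to the front (each side's bound variable is not free in the other side):
  ∃n ∀p ∀t ∀k ((¬G(n,n) ∨ ¬H(p)) ∧ H(t) ∨ ¬G(k,k))
The prefix is ∃n ∀p ∀t ∀k: 3 universal, 1 existential.

3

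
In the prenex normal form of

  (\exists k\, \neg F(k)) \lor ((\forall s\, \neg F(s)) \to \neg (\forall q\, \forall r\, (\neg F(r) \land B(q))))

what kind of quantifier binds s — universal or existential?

First replace A → B with ¬A ∨ B.
  (\exists k\, \neg F(k)) \lor \neg (\forall s\, \neg F(s)) \lor \neg (\forall q\, \forall r\, (\neg F(r) \land B(q)))
Push ¬ through the quantifiers and connectives to reach negation normal form:
  (\exists k\, \neg F(k)) \lor (\exists s\, F(s)) \lor (\exists q\, \exists r\, (F(r) \lor \neg B(q)))
Finally move all quantifiers to the prefix:
  \exists k\, \exists s\, \exists q\, \exists r\, (\neg F(k) \lor F(s) \lor F(r) \lor \neg B(q))
The quantifier \forall s sits under an odd number of negations (counting the antecedent side of each →), so it flips to \exists s.

existential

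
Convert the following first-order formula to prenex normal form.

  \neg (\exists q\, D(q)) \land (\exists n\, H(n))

\forall q\, \exists n\, (\neg D(q) \land H(n))

Drive negations inward (¬∀x A ≡ ∃x ¬A, ¬∃x A ≡ ∀x ¬A, De Morgan for ∧/∨):
  (\forall q\, \neg D(q)) \land (\exists n\, H(n))
All bound variables are already distinct, so no renaming is needed.
Extract every quantifier outward, since the variables are now distinct and don't occur free across branches:
  \forall q\, \exists n\, (\neg D(q) \land H(n))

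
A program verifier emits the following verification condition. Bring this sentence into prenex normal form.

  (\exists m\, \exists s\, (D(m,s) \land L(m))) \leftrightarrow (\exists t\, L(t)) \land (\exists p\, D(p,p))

Rewrite implications/biconditionals: A → B as ¬A ∨ B; A ↔ B as (¬A ∨ B) ∧ (¬B ∨ A).
  (\neg (\exists m\, \exists s\, (D(m,s) \land L(m))) \lor (\exists t\, L(t)) \land (\exists p\, D(p,p))) \land (\neg ((\exists t\, L(t)) \land (\exists p\, D(p,p))) \lor (\exists m\, \exists s\, (D(m,s) \land L(m))))
Move each ¬ inward, flipping quantifiers it crosses:
  ((\forall m\, \forall s\, (\neg D(m,s) \lor \neg L(m))) \lor (\exists t\, L(t)) \land (\exists p\, D(p,p))) \land ((\forall t\, \neg L(t)) \lor (\forall p\, \neg D(p,p)) \lor (\exists m\, \exists s\, (D(m,s) \land L(m))))
Standardize variables apart so no two quantifiers bind the same name: t↦x, p↦w, m↦w1, s↦x1.
  ((\forall m\, \forall s\, (\neg D(m,s) \lor \neg L(m))) \lor (\exists t\, L(t)) \land (\exists p\, D(p,p))) \land ((\forall x\, \neg L(x)) \lor (\forall w\, \neg D(w,w)) \lor (\exists w1\, \exists x1\, (D(w1,x1) \land L(w1))))
Pull the quantifiers to the front (each side's bound variable is not free in the other side):
  \forall m\, \forall s\, \exists t\, \exists p\, \forall x\, \forall w\, \exists w1\, \exists x1\, ((\neg D(m,s) \lor \neg L(m) \lor L(t) \land D(p,p)) \land (\neg L(x) \lor \neg D(w,w) \lor D(w1,x1) \land L(w1)))

\forall m\, \forall s\, \exists t\, \exists p\, \forall x\, \forall w\, \exists w1\, \exists x1\, ((\neg D(m,s) \lor \neg L(m) \lor L(t) \land D(p,p)) \land (\neg L(x) \lor \neg D(w,w) \lor D(w1,x1) \land L(w1)))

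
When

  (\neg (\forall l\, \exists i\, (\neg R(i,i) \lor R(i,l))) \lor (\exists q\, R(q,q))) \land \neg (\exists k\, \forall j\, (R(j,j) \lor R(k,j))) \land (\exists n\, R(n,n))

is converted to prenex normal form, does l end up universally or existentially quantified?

existential

Push ¬ through the quantifiers and connectives to reach negation normal form:
  ((\exists l\, \forall i\, (R(i,i) \land \neg R(i,l))) \lor (\exists q\, R(q,q))) \land (\forall k\, \exists j\, (\neg R(j,j) \land \neg R(k,j))) \land (\exists n\, R(n,n))
Extract every quantifier outward, since the variables are now distinct and don't occur free across branches:
  \exists l\, \forall i\, \exists q\, \forall k\, \exists j\, \exists n\, ((R(i,i) \land \neg R(i,l) \lor R(q,q)) \land \neg R(j,j) \land \neg R(k,j) \land R(n,n))
The quantifier \forall l sits under an odd number of negations, so it flips to \exists l.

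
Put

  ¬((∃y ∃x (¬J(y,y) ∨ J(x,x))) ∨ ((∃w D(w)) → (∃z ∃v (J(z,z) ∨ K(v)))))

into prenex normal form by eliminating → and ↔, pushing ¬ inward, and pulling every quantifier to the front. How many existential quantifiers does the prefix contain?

Rewrite implications/biconditionals: A → B as ¬A ∨ B.
  ¬((∃y ∃x (¬J(y,y) ∨ J(x,x))) ∨ ¬(∃w D(w)) ∨ (∃z ∃v (J(z,z) ∨ K(v))))
Push ¬ through the quantifiers and connectives to reach negation normal form:
  (∀y ∀x (J(y,y) ∧ ¬J(x,x))) ∧ (∃w D(w)) ∧ (∀z ∀v (¬J(z,z) ∧ ¬K(v)))
Extract every quantifier outward, since the variables are now distinct and don't occur free across branches:
  ∀y ∀x ∃w ∀z ∀v (J(y,y) ∧ ¬J(x,x) ∧ D(w) ∧ ¬J(z,z) ∧ ¬K(v))
The prefix is ∀y ∀x ∃w ∀z ∀v: 4 universal, 1 existential.

1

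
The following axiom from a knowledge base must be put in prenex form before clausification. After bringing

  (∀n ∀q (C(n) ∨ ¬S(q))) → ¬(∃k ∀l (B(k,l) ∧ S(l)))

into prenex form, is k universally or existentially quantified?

Eliminate → and ↔ using ¬ and ∨.
  ¬(∀n ∀q (C(n) ∨ ¬S(q))) ∨ ¬(∃k ∀l (B(k,l) ∧ S(l)))
Move each ¬ inward, flipping quantifiers it crosses:
  (∃n ∃q (¬C(n) ∧ S(q))) ∨ (∀k ∃l (¬B(k,l) ∨ ¬S(l)))
All bound variables are already distinct, so no renaming is needed.
Pull the quantifiers to the front (each side's bound variable is not free in the other side):
  ∃n ∃q ∀k ∃l (¬C(n) ∧ S(q) ∨ ¬B(k,l) ∨ ¬S(l))
The quantifier ∃k sits under an odd number of negations (counting the antecedent side of each →), so it flips to ∀k.

universal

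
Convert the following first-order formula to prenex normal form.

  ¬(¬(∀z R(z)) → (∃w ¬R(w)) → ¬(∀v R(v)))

∃z ∃w ∀v (¬R(z) ∧ ¬R(w) ∧ R(v))

Eliminate → and ↔ using ¬ and ∨.
  ¬(¬¬(∀z R(z)) ∨ ¬(∃w ¬R(w)) ∨ ¬(∀v R(v)))
Move each ¬ inward, flipping quantifiers it crosses:
  (∃z ¬R(z)) ∧ (∃w ¬R(w)) ∧ (∀v R(v))
Extract every quantifier outward, since the variables are now distinct and don't occur free across branches:
  ∃z ∃w ∀v (¬R(z) ∧ ¬R(w) ∧ R(v))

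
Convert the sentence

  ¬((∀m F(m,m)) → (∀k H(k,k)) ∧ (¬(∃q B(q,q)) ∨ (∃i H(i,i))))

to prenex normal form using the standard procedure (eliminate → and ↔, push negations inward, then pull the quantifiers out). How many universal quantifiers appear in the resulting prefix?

2

Eliminate → and ↔ using ¬ and ∨.
  ¬(¬(∀m F(m,m)) ∨ (∀k H(k,k)) ∧ (¬(∃q B(q,q)) ∨ (∃i H(i,i))))
Drive negations inward (¬∀x A ≡ ∃x ¬A, ¬∃x A ≡ ∀x ¬A, De Morgan for ∧/∨):
  (∀m F(m,m)) ∧ ((∃k ¬H(k,k)) ∨ (∃q B(q,q)) ∧ (∀i ¬H(i,i)))
Extract every quantifier outward, since the variables are now distinct and don't occur free across branches:
  ∀m ∃k ∃q ∀i (F(m,m) ∧ (¬H(k,k) ∨ B(q,q) ∧ ¬H(i,i)))
The prefix is ∀m ∃k ∃q ∀i: 2 universal, 2 existential.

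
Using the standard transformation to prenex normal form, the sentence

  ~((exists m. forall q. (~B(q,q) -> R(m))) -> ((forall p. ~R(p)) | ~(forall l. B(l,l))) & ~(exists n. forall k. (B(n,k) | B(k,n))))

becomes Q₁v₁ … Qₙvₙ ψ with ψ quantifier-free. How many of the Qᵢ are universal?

3

Rewrite implications/biconditionals: A → B as ¬A ∨ B.
  ~(~(exists m. forall q. (~~B(q,q) | R(m))) | ((forall p. ~R(p)) | ~(forall l. B(l,l))) & ~(exists n. forall k. (B(n,k) | B(k,n))))
Drive negations inward (¬∀x A ≡ ∃x ¬A, ¬∃x A ≡ ∀x ¬A, De Morgan for ∧/∨):
  (exists m. forall q. (B(q,q) | R(m))) & ((exists p. R(p)) & (forall l. B(l,l)) | (exists n. forall k. (B(n,k) | B(k,n))))
All bound variables are already distinct, so no renaming is needed.
Extract every quantifier outward, since the variables are now distinct and don't occur free across branches:
  exists m. forall q. exists p. forall l. exists n. forall k. ((B(q,q) | R(m)) & (R(p) & B(l,l) | B(n,k) | B(k,n)))
The prefix is exists m forall q exists p forall l exists n forall k: 3 universal, 3 existential.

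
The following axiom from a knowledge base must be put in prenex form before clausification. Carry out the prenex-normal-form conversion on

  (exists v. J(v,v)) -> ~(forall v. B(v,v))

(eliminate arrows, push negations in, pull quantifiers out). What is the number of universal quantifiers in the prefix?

1

Eliminate → and ↔ using ¬ and ∨.
  ~(exists v. J(v,v)) | ~(forall v. B(v,v))
Push ¬ through the quantifiers and connectives to reach negation normal form:
  (forall v. ~J(v,v)) | (exists v. ~B(v,v))
Give each quantifier a distinct variable: v↦r.
  (forall v. ~J(v,v)) | (exists r. ~B(r,r))
Extract every quantifier outward, since the variables are now distinct and don't occur free across branches:
  forall v. exists r. (~J(v,v) | ~B(r,r))
The prefix is forall v exists r: 1 universal, 1 existential.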